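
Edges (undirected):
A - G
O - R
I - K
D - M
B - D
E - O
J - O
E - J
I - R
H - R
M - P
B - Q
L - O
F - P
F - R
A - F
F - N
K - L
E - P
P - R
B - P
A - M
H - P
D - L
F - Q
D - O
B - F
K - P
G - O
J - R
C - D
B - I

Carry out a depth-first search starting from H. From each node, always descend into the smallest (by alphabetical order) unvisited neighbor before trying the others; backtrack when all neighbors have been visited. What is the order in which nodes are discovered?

H P B D C L K I R F A G O E J M N Q

Visit H
H → P
P → B
B → D
D → C
D → L
L → K
K → I
I → R
R → F
F → A
A → G
G → O
O → E
E → J
A → M
F → N
F → Q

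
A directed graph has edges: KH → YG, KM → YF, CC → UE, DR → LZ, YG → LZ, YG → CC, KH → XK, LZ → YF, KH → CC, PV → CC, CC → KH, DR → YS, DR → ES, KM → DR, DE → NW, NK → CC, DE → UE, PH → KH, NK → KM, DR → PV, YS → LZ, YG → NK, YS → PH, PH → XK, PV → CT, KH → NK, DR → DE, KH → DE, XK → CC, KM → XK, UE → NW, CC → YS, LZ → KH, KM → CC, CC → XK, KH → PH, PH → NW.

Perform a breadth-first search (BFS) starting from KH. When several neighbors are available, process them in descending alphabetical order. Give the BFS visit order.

KH, YG, XK, PH, NK, DE, CC, LZ, NW, KM, UE, YS, YF, DR, PV, ES, CT

Visit KH; enqueue YG, XK, PH, NK, DE, CC → queue [YG, XK, PH, NK, DE, CC]
Visit YG; enqueue LZ → queue [XK, PH, NK, DE, CC, LZ]
Visit XK → queue [PH, NK, DE, CC, LZ]
Visit PH; enqueue NW → queue [NK, DE, CC, LZ, NW]
Visit NK; enqueue KM → queue [DE, CC, LZ, NW, KM]
Visit DE; enqueue UE → queue [CC, LZ, NW, KM, UE]
Visit CC; enqueue YS → queue [LZ, NW, KM, UE, YS]
Visit LZ; enqueue YF → queue [NW, KM, UE, YS, YF]
Visit NW → queue [KM, UE, YS, YF]
Visit KM; enqueue DR → queue [UE, YS, YF, DR]
Visit UE → queue [YS, YF, DR]
Visit YS → queue [YF, DR]
Visit YF → queue [DR]
Visit DR; enqueue PV, ES → queue [PV, ES]
Visit PV; enqueue CT → queue [ES, CT]
Visit ES → queue [CT]
Visit CT → queue []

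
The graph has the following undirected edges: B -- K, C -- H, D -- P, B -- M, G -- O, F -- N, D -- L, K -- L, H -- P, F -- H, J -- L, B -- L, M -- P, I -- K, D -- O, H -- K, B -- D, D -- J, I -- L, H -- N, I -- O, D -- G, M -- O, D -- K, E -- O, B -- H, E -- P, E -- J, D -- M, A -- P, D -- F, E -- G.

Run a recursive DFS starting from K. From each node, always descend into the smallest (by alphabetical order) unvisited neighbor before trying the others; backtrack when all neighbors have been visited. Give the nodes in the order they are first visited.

K, B, D, F, H, C, N, P, A, E, G, O, I, L, J, M

Visit K
K → B
B → D
D → F
F → H
H → C
H → N
H → P
P → A
P → E
E → G
G → O
O → I
I → L
L → J
O → M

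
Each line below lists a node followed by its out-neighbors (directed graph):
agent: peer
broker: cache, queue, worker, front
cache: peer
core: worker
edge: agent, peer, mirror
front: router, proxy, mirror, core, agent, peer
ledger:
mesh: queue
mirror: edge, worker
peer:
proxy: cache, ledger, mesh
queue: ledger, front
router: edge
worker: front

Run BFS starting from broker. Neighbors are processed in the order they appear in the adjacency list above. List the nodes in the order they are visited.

Visit broker; enqueue cache, queue, worker, front → queue [cache, queue, worker, front]
Visit cache; enqueue peer → queue [queue, worker, front, peer]
Visit queue; enqueue ledger → queue [worker, front, peer, ledger]
Visit worker → queue [front, peer, ledger]
Visit front; enqueue router, proxy, mirror, core, agent → queue [peer, ledger, router, proxy, mirror, core, agent]
Visit peer → queue [ledger, router, proxy, mirror, core, agent]
Visit ledger → queue [router, proxy, mirror, core, agent]
Visit router; enqueue edge → queue [proxy, mirror, core, agent, edge]
Visit proxy; enqueue mesh → queue [mirror, core, agent, edge, mesh]
Visit mirror → queue [core, agent, edge, mesh]
Visit core → queue [agent, edge, mesh]
Visit agent → queue [edge, mesh]
Visit edge → queue [mesh]
Visit mesh → queue []

broker, cache, queue, worker, front, peer, ledger, router, proxy, mirror, core, agent, edge, mesh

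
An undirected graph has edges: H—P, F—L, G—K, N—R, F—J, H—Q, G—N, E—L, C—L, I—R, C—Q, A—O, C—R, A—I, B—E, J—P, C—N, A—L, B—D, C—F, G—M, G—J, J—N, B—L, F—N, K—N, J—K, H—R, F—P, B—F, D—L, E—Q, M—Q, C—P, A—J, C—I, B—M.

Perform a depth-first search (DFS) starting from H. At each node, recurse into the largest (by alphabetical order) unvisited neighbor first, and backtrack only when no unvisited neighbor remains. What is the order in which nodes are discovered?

Visit H
H → R
R → N
N → K
K → J
J → P
P → F
F → L
L → E
E → Q
Q → M
M → G
M → B
B → D
Q → C
C → I
I → A
A → O

H R N K J P F L E Q M G B D C I A O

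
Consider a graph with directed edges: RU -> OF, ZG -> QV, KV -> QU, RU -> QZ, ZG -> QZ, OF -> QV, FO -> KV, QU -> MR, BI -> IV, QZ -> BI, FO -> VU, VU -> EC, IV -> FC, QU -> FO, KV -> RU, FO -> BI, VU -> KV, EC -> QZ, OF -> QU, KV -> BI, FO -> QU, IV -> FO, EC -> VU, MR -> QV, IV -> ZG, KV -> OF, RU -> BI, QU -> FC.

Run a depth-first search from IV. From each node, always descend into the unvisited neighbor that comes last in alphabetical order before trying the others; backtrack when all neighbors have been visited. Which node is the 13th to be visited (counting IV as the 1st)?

Visit IV
IV → ZG
ZG → QZ
QZ → BI
ZG → QV
IV → FO
FO → VU
VU → KV
KV → RU
RU → OF
OF → QU
QU → MR
QU → FC
VU → EC

Visit order: IV, ZG, QZ, BI, QV, FO, VU, KV, RU, OF, QU, MR, FC, EC

FC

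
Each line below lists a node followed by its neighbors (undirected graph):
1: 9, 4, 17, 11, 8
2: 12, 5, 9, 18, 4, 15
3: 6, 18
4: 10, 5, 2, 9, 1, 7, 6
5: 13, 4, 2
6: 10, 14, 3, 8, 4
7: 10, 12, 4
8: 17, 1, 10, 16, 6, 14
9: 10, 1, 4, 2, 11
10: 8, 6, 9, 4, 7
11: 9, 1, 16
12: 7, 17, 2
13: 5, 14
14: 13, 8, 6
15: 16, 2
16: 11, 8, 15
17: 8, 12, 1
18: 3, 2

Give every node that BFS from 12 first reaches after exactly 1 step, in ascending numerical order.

2, 7, 17

Level 0: 12
Level 1: 2, 7, 17
Level 2: 1, 4, 5, 8, 9, 10, 15, 18
Level 3: 3, 6, 11, 13, 14, 16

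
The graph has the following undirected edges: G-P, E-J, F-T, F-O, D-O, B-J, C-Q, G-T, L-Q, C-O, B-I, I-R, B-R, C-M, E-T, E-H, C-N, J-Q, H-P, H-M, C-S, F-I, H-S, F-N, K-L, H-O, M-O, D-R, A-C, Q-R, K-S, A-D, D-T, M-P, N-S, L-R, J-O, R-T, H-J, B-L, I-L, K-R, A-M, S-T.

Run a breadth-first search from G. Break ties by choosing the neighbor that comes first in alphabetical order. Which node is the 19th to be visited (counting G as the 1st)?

L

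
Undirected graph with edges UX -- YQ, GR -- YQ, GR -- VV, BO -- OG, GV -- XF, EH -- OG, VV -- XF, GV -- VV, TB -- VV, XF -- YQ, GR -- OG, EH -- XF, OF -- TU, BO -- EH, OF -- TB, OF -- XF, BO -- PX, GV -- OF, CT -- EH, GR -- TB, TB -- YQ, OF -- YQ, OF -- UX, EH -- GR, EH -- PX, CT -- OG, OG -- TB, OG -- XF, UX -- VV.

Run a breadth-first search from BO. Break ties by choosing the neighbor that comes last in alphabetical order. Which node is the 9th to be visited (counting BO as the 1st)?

YQ

Visit BO; enqueue PX, OG, EH → queue [PX, OG, EH]
Visit PX → queue [OG, EH]
Visit OG; enqueue XF, TB, GR, CT → queue [EH, XF, TB, GR, CT]
Visit EH → queue [XF, TB, GR, CT]
Visit XF; enqueue YQ, VV, OF, GV → queue [TB, GR, CT, YQ, VV, OF, GV]
Visit TB → queue [GR, CT, YQ, VV, OF, GV]
Visit GR → queue [CT, YQ, VV, OF, GV]
Visit CT → queue [YQ, VV, OF, GV]
Visit YQ; enqueue UX → queue [VV, OF, GV, UX]
Visit VV → queue [OF, GV, UX]
Visit OF; enqueue TU → queue [GV, UX, TU]
Visit GV → queue [UX, TU]
Visit UX → queue [TU]
Visit TU → queue []

Visit order: BO, PX, OG, EH, XF, TB, GR, CT, YQ, VV, OF, GV, UX, TU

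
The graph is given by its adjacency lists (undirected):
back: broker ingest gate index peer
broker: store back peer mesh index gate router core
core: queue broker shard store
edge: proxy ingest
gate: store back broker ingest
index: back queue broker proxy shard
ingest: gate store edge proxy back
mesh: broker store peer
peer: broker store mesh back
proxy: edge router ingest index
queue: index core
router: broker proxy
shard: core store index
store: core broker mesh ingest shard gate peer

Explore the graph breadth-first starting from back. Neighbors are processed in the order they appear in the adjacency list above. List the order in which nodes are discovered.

Visit back; enqueue broker, ingest, gate, index, peer → queue [broker, ingest, gate, index, peer]
Visit broker; enqueue store, mesh, router, core → queue [ingest, gate, index, peer, store, mesh, router, core]
Visit ingest; enqueue edge, proxy → queue [gate, index, peer, store, mesh, router, core, edge, proxy]
Visit gate → queue [index, peer, store, mesh, router, core, edge, proxy]
Visit index; enqueue queue, shard → queue [peer, store, mesh, router, core, edge, proxy, queue, shard]
Visit peer → queue [store, mesh, router, core, edge, proxy, queue, shard]
Visit store → queue [mesh, router, core, edge, proxy, queue, shard]
Visit mesh → queue [router, core, edge, proxy, queue, shard]
Visit router → queue [core, edge, proxy, queue, shard]
Visit core → queue [edge, proxy, queue, shard]
Visit edge → queue [proxy, queue, shard]
Visit proxy → queue [queue, shard]
Visit queue → queue [shard]
Visit shard → queue []

back, broker, ingest, gate, index, peer, store, mesh, router, core, edge, proxy, queue, shard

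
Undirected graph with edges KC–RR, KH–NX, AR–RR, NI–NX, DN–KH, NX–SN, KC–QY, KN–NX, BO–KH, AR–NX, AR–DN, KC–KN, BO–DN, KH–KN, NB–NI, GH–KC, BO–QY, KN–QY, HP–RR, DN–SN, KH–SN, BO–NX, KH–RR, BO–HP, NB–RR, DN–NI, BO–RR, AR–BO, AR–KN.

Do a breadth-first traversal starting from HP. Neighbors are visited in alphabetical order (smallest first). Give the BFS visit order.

HP BO RR AR DN KH NX QY KC NB KN NI SN GH

Visit HP; enqueue BO, RR → queue [BO, RR]
Visit BO; enqueue AR, DN, KH, NX, QY → queue [RR, AR, DN, KH, NX, QY]
Visit RR; enqueue KC, NB → queue [AR, DN, KH, NX, QY, KC, NB]
Visit AR; enqueue KN → queue [DN, KH, NX, QY, KC, NB, KN]
Visit DN; enqueue NI, SN → queue [KH, NX, QY, KC, NB, KN, NI, SN]
Visit KH → queue [NX, QY, KC, NB, KN, NI, SN]
Visit NX → queue [QY, KC, NB, KN, NI, SN]
Visit QY → queue [KC, NB, KN, NI, SN]
Visit KC; enqueue GH → queue [NB, KN, NI, SN, GH]
Visit NB → queue [KN, NI, SN, GH]
Visit KN → queue [NI, SN, GH]
Visit NI → queue [SN, GH]
Visit SN → queue [GH]
Visit GH → queue []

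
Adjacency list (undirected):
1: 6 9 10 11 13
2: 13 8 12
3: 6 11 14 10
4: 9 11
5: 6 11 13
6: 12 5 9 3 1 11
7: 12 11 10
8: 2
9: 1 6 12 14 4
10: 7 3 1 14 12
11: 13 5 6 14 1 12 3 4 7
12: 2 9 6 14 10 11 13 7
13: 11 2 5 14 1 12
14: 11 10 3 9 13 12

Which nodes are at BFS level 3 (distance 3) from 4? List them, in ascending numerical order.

2, 10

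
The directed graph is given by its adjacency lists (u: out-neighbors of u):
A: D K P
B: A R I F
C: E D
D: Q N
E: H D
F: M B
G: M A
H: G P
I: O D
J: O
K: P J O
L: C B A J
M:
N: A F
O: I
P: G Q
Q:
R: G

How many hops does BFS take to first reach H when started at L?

Level 0: L
Level 1: A, B, C, J
Level 2: D, E, F, I, K, O, P, R
Level 3: G, H, M, N, Q
H first appears at level 3.

3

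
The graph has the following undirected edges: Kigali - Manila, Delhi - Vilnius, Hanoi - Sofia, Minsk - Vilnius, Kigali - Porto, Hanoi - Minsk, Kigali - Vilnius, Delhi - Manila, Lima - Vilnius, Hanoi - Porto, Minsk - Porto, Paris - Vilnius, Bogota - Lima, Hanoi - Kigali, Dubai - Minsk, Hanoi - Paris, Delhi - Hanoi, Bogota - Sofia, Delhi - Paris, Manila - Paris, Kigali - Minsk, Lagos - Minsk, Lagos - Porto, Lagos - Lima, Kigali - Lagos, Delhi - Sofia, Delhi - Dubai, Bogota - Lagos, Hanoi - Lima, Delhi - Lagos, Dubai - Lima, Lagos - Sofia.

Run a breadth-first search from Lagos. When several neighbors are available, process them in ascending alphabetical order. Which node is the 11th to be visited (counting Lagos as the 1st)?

Visit Lagos; enqueue Bogota, Delhi, Kigali, Lima, Minsk, Porto, Sofia → queue [Bogota, Delhi, Kigali, Lima, Minsk, Porto, Sofia]
Visit Bogota → queue [Delhi, Kigali, Lima, Minsk, Porto, Sofia]
Visit Delhi; enqueue Dubai, Hanoi, Manila, Paris, Vilnius → queue [Kigali, Lima, Minsk, Porto, Sofia, Dubai, Hanoi, Manila, Paris, Vilnius]
Visit Kigali → queue [Lima, Minsk, Porto, Sofia, Dubai, Hanoi, Manila, Paris, Vilnius]
Visit Lima → queue [Minsk, Porto, Sofia, Dubai, Hanoi, Manila, Paris, Vilnius]
Visit Minsk → queue [Porto, Sofia, Dubai, Hanoi, Manila, Paris, Vilnius]
Visit Porto → queue [Sofia, Dubai, Hanoi, Manila, Paris, Vilnius]
Visit Sofia → queue [Dubai, Hanoi, Manila, Paris, Vilnius]
Visit Dubai → queue [Hanoi, Manila, Paris, Vilnius]
Visit Hanoi → queue [Manila, Paris, Vilnius]
Visit Manila → queue [Paris, Vilnius]
Visit Paris → queue [Vilnius]
Visit Vilnius → queue []

Visit order: Lagos, Bogota, Delhi, Kigali, Lima, Minsk, Porto, Sofia, Dubai, Hanoi, Manila, Paris, Vilnius

Manila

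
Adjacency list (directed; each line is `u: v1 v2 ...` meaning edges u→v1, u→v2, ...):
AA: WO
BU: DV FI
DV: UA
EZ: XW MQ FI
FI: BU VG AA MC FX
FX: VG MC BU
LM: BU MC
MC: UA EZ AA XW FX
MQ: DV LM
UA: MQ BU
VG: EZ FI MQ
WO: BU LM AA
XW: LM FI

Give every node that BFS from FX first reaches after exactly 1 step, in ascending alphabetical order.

BU, MC, VG

Level 0: FX
Level 1: BU, MC, VG
Level 2: AA, DV, EZ, FI, MQ, UA, XW
Level 3: LM, WO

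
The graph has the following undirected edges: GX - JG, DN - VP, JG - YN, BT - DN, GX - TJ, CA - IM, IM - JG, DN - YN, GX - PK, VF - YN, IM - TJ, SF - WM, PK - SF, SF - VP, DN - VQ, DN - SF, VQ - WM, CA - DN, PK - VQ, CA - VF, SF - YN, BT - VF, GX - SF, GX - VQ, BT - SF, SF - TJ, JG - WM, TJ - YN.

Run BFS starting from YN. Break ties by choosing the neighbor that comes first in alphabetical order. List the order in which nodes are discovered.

Visit YN; enqueue DN, JG, SF, TJ, VF → queue [DN, JG, SF, TJ, VF]
Visit DN; enqueue BT, CA, VP, VQ → queue [JG, SF, TJ, VF, BT, CA, VP, VQ]
Visit JG; enqueue GX, IM, WM → queue [SF, TJ, VF, BT, CA, VP, VQ, GX, IM, WM]
Visit SF; enqueue PK → queue [TJ, VF, BT, CA, VP, VQ, GX, IM, WM, PK]
Visit TJ → queue [VF, BT, CA, VP, VQ, GX, IM, WM, PK]
Visit VF → queue [BT, CA, VP, VQ, GX, IM, WM, PK]
Visit BT → queue [CA, VP, VQ, GX, IM, WM, PK]
Visit CA → queue [VP, VQ, GX, IM, WM, PK]
Visit VP → queue [VQ, GX, IM, WM, PK]
Visit VQ → queue [GX, IM, WM, PK]
Visit GX → queue [IM, WM, PK]
Visit IM → queue [WM, PK]
Visit WM → queue [PK]
Visit PK → queue []

YN, DN, JG, SF, TJ, VF, BT, CA, VP, VQ, GX, IM, WM, PK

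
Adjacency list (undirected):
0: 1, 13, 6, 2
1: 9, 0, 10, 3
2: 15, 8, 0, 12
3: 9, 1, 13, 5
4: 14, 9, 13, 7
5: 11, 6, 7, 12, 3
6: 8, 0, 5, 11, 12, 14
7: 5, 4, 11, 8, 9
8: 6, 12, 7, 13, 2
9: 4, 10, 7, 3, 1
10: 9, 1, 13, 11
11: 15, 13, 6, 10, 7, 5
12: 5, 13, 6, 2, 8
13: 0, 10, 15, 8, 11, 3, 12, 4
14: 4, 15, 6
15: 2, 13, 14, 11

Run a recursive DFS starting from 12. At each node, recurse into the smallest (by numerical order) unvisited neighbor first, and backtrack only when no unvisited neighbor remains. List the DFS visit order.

Visit 12
12 → 2
2 → 0
0 → 1
1 → 3
3 → 5
5 → 6
6 → 8
8 → 7
7 → 4
4 → 9
9 → 10
10 → 11
11 → 13
13 → 15
15 → 14

12 -> 2 -> 0 -> 1 -> 3 -> 5 -> 6 -> 8 -> 7 -> 4 -> 9 -> 10 -> 11 -> 13 -> 15 -> 14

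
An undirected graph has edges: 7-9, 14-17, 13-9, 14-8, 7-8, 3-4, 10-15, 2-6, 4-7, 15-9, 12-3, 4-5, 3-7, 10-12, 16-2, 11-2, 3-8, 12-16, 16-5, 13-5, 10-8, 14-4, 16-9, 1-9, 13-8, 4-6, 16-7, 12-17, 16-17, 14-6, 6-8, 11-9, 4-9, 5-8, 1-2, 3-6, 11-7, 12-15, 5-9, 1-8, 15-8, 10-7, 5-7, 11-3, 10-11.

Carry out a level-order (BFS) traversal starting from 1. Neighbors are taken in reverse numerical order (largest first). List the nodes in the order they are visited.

Visit 1; enqueue 9, 8, 2 → queue [9, 8, 2]
Visit 9; enqueue 16, 15, 13, 11, 7, 5, 4 → queue [8, 2, 16, 15, 13, 11, 7, 5, 4]
Visit 8; enqueue 14, 10, 6, 3 → queue [2, 16, 15, 13, 11, 7, 5, 4, 14, 10, 6, 3]
Visit 2 → queue [16, 15, 13, 11, 7, 5, 4, 14, 10, 6, 3]
Visit 16; enqueue 17, 12 → queue [15, 13, 11, 7, 5, 4, 14, 10, 6, 3, 17, 12]
Visit 15 → queue [13, 11, 7, 5, 4, 14, 10, 6, 3, 17, 12]
Visit 13 → queue [11, 7, 5, 4, 14, 10, 6, 3, 17, 12]
Visit 11 → queue [7, 5, 4, 14, 10, 6, 3, 17, 12]
Visit 7 → queue [5, 4, 14, 10, 6, 3, 17, 12]
Visit 5 → queue [4, 14, 10, 6, 3, 17, 12]
Visit 4 → queue [14, 10, 6, 3, 17, 12]
Visit 14 → queue [10, 6, 3, 17, 12]
Visit 10 → queue [6, 3, 17, 12]
Visit 6 → queue [3, 17, 12]
Visit 3 → queue [17, 12]
Visit 17 → queue [12]
Visit 12 → queue []

1 -> 9 -> 8 -> 2 -> 16 -> 15 -> 13 -> 11 -> 7 -> 5 -> 4 -> 14 -> 10 -> 6 -> 3 -> 17 -> 12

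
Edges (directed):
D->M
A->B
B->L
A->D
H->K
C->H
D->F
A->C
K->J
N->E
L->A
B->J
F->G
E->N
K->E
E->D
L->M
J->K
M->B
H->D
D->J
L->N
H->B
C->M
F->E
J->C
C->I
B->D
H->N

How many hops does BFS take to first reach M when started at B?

2

Level 0: B
Level 1: D, J, L
Level 2: A, C, F, K, M, N
Level 3: E, G, H, I
M first appears at level 2.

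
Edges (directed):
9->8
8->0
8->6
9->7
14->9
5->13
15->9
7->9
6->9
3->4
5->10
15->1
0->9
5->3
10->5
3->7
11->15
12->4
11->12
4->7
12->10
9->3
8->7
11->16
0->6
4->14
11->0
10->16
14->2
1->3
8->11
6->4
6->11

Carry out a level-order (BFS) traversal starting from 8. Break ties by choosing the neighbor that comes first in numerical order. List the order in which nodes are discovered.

Visit 8; enqueue 0, 6, 7, 11 → queue [0, 6, 7, 11]
Visit 0; enqueue 9 → queue [6, 7, 11, 9]
Visit 6; enqueue 4 → queue [7, 11, 9, 4]
Visit 7 → queue [11, 9, 4]
Visit 11; enqueue 12, 15, 16 → queue [9, 4, 12, 15, 16]
Visit 9; enqueue 3 → queue [4, 12, 15, 16, 3]
Visit 4; enqueue 14 → queue [12, 15, 16, 3, 14]
Visit 12; enqueue 10 → queue [15, 16, 3, 14, 10]
Visit 15; enqueue 1 → queue [16, 3, 14, 10, 1]
Visit 16 → queue [3, 14, 10, 1]
Visit 3 → queue [14, 10, 1]
Visit 14; enqueue 2 → queue [10, 1, 2]
Visit 10; enqueue 5 → queue [1, 2, 5]
Visit 1 → queue [2, 5]
Visit 2 → queue [5]
Visit 5; enqueue 13 → queue [13]
Visit 13 → queue []

8 → 0 → 6 → 7 → 11 → 9 → 4 → 12 → 15 → 16 → 3 → 14 → 10 → 1 → 2 → 5 → 13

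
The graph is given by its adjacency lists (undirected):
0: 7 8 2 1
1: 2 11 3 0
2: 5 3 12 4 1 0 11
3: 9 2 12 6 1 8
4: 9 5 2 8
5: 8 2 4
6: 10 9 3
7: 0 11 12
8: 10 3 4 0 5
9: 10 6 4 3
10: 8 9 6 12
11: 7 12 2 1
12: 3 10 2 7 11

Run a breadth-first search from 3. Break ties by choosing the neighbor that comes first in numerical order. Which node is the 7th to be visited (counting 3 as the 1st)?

12

Visit 3; enqueue 1, 2, 6, 8, 9, 12 → queue [1, 2, 6, 8, 9, 12]
Visit 1; enqueue 0, 11 → queue [2, 6, 8, 9, 12, 0, 11]
Visit 2; enqueue 4, 5 → queue [6, 8, 9, 12, 0, 11, 4, 5]
Visit 6; enqueue 10 → queue [8, 9, 12, 0, 11, 4, 5, 10]
Visit 8 → queue [9, 12, 0, 11, 4, 5, 10]
Visit 9 → queue [12, 0, 11, 4, 5, 10]
Visit 12; enqueue 7 → queue [0, 11, 4, 5, 10, 7]
Visit 0 → queue [11, 4, 5, 10, 7]
Visit 11 → queue [4, 5, 10, 7]
Visit 4 → queue [5, 10, 7]
Visit 5 → queue [10, 7]
Visit 10 → queue [7]
Visit 7 → queue []

Visit order: 3, 1, 2, 6, 8, 9, 12, 0, 11, 4, 5, 10, 7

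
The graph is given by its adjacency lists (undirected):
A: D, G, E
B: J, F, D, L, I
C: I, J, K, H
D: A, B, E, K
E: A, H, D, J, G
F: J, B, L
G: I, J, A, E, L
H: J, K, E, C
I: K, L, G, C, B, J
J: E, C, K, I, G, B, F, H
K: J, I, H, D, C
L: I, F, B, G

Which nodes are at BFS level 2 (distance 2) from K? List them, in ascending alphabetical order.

A, B, E, F, G, L

Level 0: K
Level 1: C, D, H, I, J
Level 2: A, B, E, F, G, L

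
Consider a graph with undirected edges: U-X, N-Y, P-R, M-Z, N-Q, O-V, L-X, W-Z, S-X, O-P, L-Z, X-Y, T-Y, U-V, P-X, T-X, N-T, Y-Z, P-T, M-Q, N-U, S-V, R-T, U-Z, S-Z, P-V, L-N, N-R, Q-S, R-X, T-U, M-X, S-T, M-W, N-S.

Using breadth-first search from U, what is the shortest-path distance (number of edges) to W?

2

Level 0: U
Level 1: N, T, V, X, Z
Level 2: L, M, O, P, Q, R, S, W, Y
W first appears at level 2.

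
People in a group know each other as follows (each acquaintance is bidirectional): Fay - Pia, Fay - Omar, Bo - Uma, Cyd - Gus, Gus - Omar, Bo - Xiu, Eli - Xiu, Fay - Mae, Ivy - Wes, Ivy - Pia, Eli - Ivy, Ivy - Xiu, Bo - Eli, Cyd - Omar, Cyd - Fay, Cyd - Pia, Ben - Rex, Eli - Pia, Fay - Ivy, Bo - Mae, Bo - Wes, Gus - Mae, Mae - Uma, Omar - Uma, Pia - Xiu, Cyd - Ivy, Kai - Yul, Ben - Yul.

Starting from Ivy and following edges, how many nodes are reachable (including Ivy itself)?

12

BFS from Ivy visits: Ivy, Xiu, Wes, Pia, Fay, Eli, Cyd, Bo, Omar, Mae, Gus, Uma
Reachable nodes: 12 of 16 total.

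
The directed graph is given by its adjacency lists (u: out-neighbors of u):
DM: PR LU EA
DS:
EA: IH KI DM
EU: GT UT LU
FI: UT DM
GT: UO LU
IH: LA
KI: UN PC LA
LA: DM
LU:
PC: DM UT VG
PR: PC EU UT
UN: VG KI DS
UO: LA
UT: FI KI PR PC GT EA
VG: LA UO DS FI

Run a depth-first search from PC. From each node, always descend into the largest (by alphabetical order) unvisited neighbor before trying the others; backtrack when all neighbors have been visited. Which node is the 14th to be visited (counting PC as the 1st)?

Visit PC
PC → VG
VG → UO
UO → LA
LA → DM
DM → PR
PR → UT
UT → KI
KI → UN
UN → DS
UT → GT
GT → LU
UT → FI
UT → EA
EA → IH
PR → EU

Visit order: PC, VG, UO, LA, DM, PR, UT, KI, UN, DS, GT, LU, FI, EA, IH, EU

EA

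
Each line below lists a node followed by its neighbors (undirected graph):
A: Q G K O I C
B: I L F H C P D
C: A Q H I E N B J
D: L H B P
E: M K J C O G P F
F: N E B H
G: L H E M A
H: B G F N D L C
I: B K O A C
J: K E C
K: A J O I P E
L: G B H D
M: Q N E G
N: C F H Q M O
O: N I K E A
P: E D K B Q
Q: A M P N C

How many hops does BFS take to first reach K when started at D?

Level 0: D
Level 1: B, H, L, P
Level 2: C, E, F, G, I, K, N, Q
Level 3: A, J, M, O
K first appears at level 2.

2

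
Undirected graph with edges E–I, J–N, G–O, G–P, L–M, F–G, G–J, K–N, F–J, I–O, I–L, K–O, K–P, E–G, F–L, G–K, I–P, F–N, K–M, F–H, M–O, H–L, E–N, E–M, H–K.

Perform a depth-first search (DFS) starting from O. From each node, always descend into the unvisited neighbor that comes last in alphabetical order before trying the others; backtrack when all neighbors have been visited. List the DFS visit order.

O → M → L → I → P → K → N → J → G → F → H → E

Visit O
O → M
M → L
L → I
I → P
P → K
K → N
N → J
J → G
G → F
F → H
G → E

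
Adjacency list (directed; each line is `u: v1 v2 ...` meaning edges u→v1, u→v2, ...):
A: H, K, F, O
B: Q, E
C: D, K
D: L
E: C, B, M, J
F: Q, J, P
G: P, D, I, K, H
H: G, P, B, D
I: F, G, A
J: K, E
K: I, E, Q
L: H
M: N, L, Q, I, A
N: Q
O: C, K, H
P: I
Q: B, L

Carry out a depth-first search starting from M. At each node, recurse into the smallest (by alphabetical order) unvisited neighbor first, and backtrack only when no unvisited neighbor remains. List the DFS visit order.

M -> A -> F -> J -> E -> B -> Q -> L -> H -> D -> G -> I -> K -> P -> C -> O -> N

Visit M
M → A
A → F
F → J
J → E
E → B
B → Q
Q → L
L → H
H → D
H → G
G → I
G → K
G → P
E → C
A → O
M → N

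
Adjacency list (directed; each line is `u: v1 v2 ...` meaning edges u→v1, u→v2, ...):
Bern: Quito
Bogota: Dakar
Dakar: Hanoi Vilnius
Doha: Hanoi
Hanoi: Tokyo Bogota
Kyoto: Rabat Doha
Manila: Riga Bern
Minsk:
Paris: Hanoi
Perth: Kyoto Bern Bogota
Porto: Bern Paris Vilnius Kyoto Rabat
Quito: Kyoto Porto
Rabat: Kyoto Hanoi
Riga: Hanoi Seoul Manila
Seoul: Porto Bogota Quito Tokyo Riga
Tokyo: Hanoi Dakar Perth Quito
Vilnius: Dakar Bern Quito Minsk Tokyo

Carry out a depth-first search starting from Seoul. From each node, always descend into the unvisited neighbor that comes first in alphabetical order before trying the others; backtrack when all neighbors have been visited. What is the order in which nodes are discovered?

Visit Seoul
Seoul → Bogota
Bogota → Dakar
Dakar → Hanoi
Hanoi → Tokyo
Tokyo → Perth
Perth → Bern
Bern → Quito
Quito → Kyoto
Kyoto → Doha
Kyoto → Rabat
Quito → Porto
Porto → Paris
Porto → Vilnius
Vilnius → Minsk
Seoul → Riga
Riga → Manila

Seoul Bogota Dakar Hanoi Tokyo Perth Bern Quito Kyoto Doha Rabat Porto Paris Vilnius Minsk Riga Manila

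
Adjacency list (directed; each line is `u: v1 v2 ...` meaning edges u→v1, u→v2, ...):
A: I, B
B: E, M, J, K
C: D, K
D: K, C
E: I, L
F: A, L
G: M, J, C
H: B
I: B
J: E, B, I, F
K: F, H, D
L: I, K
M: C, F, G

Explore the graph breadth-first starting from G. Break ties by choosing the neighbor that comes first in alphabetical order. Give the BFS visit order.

Visit G; enqueue C, J, M → queue [C, J, M]
Visit C; enqueue D, K → queue [J, M, D, K]
Visit J; enqueue B, E, F, I → queue [M, D, K, B, E, F, I]
Visit M → queue [D, K, B, E, F, I]
Visit D → queue [K, B, E, F, I]
Visit K; enqueue H → queue [B, E, F, I, H]
Visit B → queue [E, F, I, H]
Visit E; enqueue L → queue [F, I, H, L]
Visit F; enqueue A → queue [I, H, L, A]
Visit I → queue [H, L, A]
Visit H → queue [L, A]
Visit L → queue [A]
Visit A → queue []

G C J M D K B E F I H L A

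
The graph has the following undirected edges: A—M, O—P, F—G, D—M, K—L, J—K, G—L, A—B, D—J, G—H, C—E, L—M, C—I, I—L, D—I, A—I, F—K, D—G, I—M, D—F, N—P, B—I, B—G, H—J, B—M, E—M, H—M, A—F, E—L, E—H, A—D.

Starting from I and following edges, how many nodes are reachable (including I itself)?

BFS from I visits: I, M, L, D, C, B, A, H, E, K, G, J, F
Reachable nodes: 13 of 16 total.

13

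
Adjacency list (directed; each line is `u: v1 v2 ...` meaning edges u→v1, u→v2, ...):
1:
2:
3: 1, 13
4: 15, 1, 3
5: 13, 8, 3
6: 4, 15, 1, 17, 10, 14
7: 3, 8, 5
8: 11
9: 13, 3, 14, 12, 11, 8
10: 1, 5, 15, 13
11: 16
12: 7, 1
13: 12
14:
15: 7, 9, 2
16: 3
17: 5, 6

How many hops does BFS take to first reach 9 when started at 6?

Level 0: 6
Level 1: 1, 4, 10, 14, 15, 17
Level 2: 2, 3, 5, 7, 9, 13
Level 3: 8, 11, 12
Level 4: 16
9 first appears at level 2.

2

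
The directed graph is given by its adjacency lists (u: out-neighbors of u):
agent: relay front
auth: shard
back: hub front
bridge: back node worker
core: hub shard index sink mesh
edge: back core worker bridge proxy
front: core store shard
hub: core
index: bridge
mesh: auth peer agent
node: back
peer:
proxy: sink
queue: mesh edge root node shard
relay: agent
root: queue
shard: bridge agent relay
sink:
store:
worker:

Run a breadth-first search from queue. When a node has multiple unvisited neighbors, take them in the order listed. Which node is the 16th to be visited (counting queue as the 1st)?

front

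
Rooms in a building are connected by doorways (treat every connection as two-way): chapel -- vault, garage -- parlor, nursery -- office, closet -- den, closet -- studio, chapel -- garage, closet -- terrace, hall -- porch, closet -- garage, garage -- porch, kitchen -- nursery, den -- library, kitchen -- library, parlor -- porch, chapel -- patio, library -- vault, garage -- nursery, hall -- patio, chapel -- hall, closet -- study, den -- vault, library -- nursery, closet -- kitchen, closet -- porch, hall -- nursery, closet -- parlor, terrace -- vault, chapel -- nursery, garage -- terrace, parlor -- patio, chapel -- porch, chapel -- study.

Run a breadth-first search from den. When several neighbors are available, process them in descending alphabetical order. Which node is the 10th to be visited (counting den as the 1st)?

studio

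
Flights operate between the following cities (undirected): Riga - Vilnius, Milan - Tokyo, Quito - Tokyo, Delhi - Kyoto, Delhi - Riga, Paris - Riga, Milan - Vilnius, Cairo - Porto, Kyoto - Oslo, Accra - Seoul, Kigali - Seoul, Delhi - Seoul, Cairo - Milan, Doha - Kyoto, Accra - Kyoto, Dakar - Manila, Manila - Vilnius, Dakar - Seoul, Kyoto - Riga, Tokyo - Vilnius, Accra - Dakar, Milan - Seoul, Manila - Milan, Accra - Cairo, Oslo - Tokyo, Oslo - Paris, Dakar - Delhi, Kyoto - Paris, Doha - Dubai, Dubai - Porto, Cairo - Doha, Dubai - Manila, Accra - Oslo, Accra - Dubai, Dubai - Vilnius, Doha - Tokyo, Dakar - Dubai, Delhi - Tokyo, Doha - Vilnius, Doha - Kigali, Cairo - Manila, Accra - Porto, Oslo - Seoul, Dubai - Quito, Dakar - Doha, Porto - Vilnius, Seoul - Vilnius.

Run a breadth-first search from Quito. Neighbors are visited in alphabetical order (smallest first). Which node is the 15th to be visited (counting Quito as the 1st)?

Seoul

Visit Quito; enqueue Dubai, Tokyo → queue [Dubai, Tokyo]
Visit Dubai; enqueue Accra, Dakar, Doha, Manila, Porto, Vilnius → queue [Tokyo, Accra, Dakar, Doha, Manila, Porto, Vilnius]
Visit Tokyo; enqueue Delhi, Milan, Oslo → queue [Accra, Dakar, Doha, Manila, Porto, Vilnius, Delhi, Milan, Oslo]
Visit Accra; enqueue Cairo, Kyoto, Seoul → queue [Dakar, Doha, Manila, Porto, Vilnius, Delhi, Milan, Oslo, Cairo, Kyoto, Seoul]
Visit Dakar → queue [Doha, Manila, Porto, Vilnius, Delhi, Milan, Oslo, Cairo, Kyoto, Seoul]
Visit Doha; enqueue Kigali → queue [Manila, Porto, Vilnius, Delhi, Milan, Oslo, Cairo, Kyoto, Seoul, Kigali]
Visit Manila → queue [Porto, Vilnius, Delhi, Milan, Oslo, Cairo, Kyoto, Seoul, Kigali]
Visit Porto → queue [Vilnius, Delhi, Milan, Oslo, Cairo, Kyoto, Seoul, Kigali]
Visit Vilnius; enqueue Riga → queue [Delhi, Milan, Oslo, Cairo, Kyoto, Seoul, Kigali, Riga]
Visit Delhi → queue [Milan, Oslo, Cairo, Kyoto, Seoul, Kigali, Riga]
Visit Milan → queue [Oslo, Cairo, Kyoto, Seoul, Kigali, Riga]
Visit Oslo; enqueue Paris → queue [Cairo, Kyoto, Seoul, Kigali, Riga, Paris]
Visit Cairo → queue [Kyoto, Seoul, Kigali, Riga, Paris]
Visit Kyoto → queue [Seoul, Kigali, Riga, Paris]
Visit Seoul → queue [Kigali, Riga, Paris]
Visit Kigali → queue [Riga, Paris]
Visit Riga → queue [Paris]
Visit Paris → queue []

Visit order: Quito, Dubai, Tokyo, Accra, Dakar, Doha, Manila, Porto, Vilnius, Delhi, Milan, Oslo, Cairo, Kyoto, Seoul, Kigali, Riga, Paris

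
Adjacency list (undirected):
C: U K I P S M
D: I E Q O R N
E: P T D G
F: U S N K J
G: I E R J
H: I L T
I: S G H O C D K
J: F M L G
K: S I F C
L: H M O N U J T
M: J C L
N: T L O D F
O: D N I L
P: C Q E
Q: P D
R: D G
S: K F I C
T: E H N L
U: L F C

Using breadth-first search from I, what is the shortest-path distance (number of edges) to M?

Level 0: I
Level 1: C, D, G, H, K, O, S
Level 2: E, F, J, L, M, N, P, Q, R, T, U
M first appears at level 2.

2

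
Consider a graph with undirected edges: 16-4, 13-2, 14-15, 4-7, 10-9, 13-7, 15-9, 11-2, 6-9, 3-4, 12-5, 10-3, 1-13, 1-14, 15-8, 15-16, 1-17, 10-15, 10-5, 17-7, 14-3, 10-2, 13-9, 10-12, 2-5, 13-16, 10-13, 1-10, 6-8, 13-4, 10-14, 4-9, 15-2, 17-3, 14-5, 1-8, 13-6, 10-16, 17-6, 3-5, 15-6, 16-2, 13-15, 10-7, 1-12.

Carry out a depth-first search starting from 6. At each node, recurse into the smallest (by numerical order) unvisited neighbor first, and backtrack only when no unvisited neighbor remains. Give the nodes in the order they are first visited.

Visit 6
6 → 8
8 → 1
1 → 10
10 → 2
2 → 5
5 → 3
3 → 4
4 → 7
7 → 13
13 → 9
9 → 15
15 → 14
15 → 16
7 → 17
5 → 12
2 → 11

6, 8, 1, 10, 2, 5, 3, 4, 7, 13, 9, 15, 14, 16, 17, 12, 11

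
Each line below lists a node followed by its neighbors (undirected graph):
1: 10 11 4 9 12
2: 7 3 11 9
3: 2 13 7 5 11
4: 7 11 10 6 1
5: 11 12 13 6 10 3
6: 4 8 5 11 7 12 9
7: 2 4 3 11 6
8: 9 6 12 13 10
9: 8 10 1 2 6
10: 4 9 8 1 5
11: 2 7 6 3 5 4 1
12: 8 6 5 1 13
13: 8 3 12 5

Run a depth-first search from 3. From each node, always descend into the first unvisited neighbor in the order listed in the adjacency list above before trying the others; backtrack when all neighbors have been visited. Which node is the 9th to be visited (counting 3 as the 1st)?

Visit 3
3 → 2
2 → 7
7 → 4
4 → 11
11 → 6
6 → 8
8 → 9
9 → 10
10 → 1
1 → 12
12 → 5
5 → 13

Visit order: 3, 2, 7, 4, 11, 6, 8, 9, 10, 1, 12, 5, 13

10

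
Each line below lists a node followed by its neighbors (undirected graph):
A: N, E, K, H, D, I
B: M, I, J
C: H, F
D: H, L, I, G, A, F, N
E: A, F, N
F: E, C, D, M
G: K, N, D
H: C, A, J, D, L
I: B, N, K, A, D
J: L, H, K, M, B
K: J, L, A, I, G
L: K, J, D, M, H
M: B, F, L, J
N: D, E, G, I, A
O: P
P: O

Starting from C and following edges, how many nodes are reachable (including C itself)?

14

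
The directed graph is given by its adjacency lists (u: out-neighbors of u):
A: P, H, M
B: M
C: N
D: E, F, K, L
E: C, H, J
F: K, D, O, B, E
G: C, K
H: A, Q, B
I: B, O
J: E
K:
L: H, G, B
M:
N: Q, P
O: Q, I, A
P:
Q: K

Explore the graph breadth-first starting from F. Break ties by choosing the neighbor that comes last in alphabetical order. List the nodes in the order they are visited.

F, O, K, E, D, B, Q, I, A, J, H, C, L, M, P, N, G

Visit F; enqueue O, K, E, D, B → queue [O, K, E, D, B]
Visit O; enqueue Q, I, A → queue [K, E, D, B, Q, I, A]
Visit K → queue [E, D, B, Q, I, A]
Visit E; enqueue J, H, C → queue [D, B, Q, I, A, J, H, C]
Visit D; enqueue L → queue [B, Q, I, A, J, H, C, L]
Visit B; enqueue M → queue [Q, I, A, J, H, C, L, M]
Visit Q → queue [I, A, J, H, C, L, M]
Visit I → queue [A, J, H, C, L, M]
Visit A; enqueue P → queue [J, H, C, L, M, P]
Visit J → queue [H, C, L, M, P]
Visit H → queue [C, L, M, P]
Visit C; enqueue N → queue [L, M, P, N]
Visit L; enqueue G → queue [M, P, N, G]
Visit M → queue [P, N, G]
Visit P → queue [N, G]
Visit N → queue [G]
Visit G → queue []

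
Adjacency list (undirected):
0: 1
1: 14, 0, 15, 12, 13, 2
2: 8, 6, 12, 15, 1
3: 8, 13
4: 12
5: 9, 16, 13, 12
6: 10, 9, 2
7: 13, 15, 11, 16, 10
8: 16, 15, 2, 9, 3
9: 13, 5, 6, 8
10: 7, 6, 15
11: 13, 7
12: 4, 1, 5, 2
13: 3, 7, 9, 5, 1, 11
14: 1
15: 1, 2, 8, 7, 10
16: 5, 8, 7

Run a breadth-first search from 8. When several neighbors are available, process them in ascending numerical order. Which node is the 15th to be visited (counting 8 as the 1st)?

14

Visit 8; enqueue 2, 3, 9, 15, 16 → queue [2, 3, 9, 15, 16]
Visit 2; enqueue 1, 6, 12 → queue [3, 9, 15, 16, 1, 6, 12]
Visit 3; enqueue 13 → queue [9, 15, 16, 1, 6, 12, 13]
Visit 9; enqueue 5 → queue [15, 16, 1, 6, 12, 13, 5]
Visit 15; enqueue 7, 10 → queue [16, 1, 6, 12, 13, 5, 7, 10]
Visit 16 → queue [1, 6, 12, 13, 5, 7, 10]
Visit 1; enqueue 0, 14 → queue [6, 12, 13, 5, 7, 10, 0, 14]
Visit 6 → queue [12, 13, 5, 7, 10, 0, 14]
Visit 12; enqueue 4 → queue [13, 5, 7, 10, 0, 14, 4]
Visit 13; enqueue 11 → queue [5, 7, 10, 0, 14, 4, 11]
Visit 5 → queue [7, 10, 0, 14, 4, 11]
Visit 7 → queue [10, 0, 14, 4, 11]
Visit 10 → queue [0, 14, 4, 11]
Visit 0 → queue [14, 4, 11]
Visit 14 → queue [4, 11]
Visit 4 → queue [11]
Visit 11 → queue []

Visit order: 8, 2, 3, 9, 15, 16, 1, 6, 12, 13, 5, 7, 10, 0, 14, 4, 11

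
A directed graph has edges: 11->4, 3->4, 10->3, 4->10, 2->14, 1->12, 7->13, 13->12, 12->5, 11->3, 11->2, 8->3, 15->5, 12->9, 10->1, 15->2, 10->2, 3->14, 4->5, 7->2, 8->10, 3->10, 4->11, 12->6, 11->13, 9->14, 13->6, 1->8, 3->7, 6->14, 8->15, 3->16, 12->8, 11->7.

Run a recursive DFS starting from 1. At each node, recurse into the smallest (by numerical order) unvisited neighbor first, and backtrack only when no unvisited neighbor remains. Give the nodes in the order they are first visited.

1 → 8 → 3 → 4 → 5 → 10 → 2 → 14 → 11 → 7 → 13 → 6 → 12 → 9 → 16 → 15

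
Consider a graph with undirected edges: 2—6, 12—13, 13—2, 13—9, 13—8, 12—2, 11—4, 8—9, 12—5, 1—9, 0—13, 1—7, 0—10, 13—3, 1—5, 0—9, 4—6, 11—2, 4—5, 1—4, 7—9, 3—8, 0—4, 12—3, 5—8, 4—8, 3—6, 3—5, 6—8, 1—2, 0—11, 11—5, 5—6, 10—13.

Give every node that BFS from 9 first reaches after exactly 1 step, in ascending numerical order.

0, 1, 7, 8, 13

Level 0: 9
Level 1: 0, 1, 7, 8, 13
Level 2: 2, 3, 4, 5, 6, 10, 11, 12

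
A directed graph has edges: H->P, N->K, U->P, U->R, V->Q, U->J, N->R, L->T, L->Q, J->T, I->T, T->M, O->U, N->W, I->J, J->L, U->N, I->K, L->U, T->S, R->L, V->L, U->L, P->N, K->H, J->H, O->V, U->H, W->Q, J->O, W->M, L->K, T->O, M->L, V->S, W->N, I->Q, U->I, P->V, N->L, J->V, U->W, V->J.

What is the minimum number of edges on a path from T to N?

Level 0: T
Level 1: M, O, S
Level 2: L, U, V
Level 3: H, I, J, K, N, P, Q, R, W
N first appears at level 3.

3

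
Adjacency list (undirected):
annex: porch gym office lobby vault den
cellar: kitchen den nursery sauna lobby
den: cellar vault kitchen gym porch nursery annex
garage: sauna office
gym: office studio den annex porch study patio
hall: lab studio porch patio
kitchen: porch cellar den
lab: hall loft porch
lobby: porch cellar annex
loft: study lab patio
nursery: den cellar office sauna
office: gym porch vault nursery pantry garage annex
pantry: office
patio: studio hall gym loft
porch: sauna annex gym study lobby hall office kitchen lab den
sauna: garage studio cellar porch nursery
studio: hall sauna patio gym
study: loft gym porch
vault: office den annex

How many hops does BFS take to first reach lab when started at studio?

2

Level 0: studio
Level 1: gym, hall, patio, sauna
Level 2: annex, cellar, den, garage, lab, loft, nursery, office, porch, study
Level 3: kitchen, lobby, pantry, vault
lab first appears at level 2.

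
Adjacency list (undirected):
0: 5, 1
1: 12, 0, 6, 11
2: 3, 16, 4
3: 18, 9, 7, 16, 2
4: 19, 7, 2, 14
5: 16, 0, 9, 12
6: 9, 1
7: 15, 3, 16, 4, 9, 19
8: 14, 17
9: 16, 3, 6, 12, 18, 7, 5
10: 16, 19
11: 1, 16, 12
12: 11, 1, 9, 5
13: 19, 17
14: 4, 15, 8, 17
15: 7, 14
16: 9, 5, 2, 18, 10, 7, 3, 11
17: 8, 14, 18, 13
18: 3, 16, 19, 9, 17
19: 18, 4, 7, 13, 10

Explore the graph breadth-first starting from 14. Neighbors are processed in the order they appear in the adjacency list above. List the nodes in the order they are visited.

Visit 14; enqueue 4, 15, 8, 17 → queue [4, 15, 8, 17]
Visit 4; enqueue 19, 7, 2 → queue [15, 8, 17, 19, 7, 2]
Visit 15 → queue [8, 17, 19, 7, 2]
Visit 8 → queue [17, 19, 7, 2]
Visit 17; enqueue 18, 13 → queue [19, 7, 2, 18, 13]
Visit 19; enqueue 10 → queue [7, 2, 18, 13, 10]
Visit 7; enqueue 3, 16, 9 → queue [2, 18, 13, 10, 3, 16, 9]
Visit 2 → queue [18, 13, 10, 3, 16, 9]
Visit 18 → queue [13, 10, 3, 16, 9]
Visit 13 → queue [10, 3, 16, 9]
Visit 10 → queue [3, 16, 9]
Visit 3 → queue [16, 9]
Visit 16; enqueue 5, 11 → queue [9, 5, 11]
Visit 9; enqueue 6, 12 → queue [5, 11, 6, 12]
Visit 5; enqueue 0 → queue [11, 6, 12, 0]
Visit 11; enqueue 1 → queue [6, 12, 0, 1]
Visit 6 → queue [12, 0, 1]
Visit 12 → queue [0, 1]
Visit 0 → queue [1]
Visit 1 → queue []

14 → 4 → 15 → 8 → 17 → 19 → 7 → 2 → 18 → 13 → 10 → 3 → 16 → 9 → 5 → 11 → 6 → 12 → 0 → 1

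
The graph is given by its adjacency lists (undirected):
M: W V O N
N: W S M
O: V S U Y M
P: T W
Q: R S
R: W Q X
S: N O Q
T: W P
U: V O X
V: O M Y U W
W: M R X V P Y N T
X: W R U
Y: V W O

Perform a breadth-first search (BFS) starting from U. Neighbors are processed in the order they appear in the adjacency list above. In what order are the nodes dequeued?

Visit U; enqueue V, O, X → queue [V, O, X]
Visit V; enqueue M, Y, W → queue [O, X, M, Y, W]
Visit O; enqueue S → queue [X, M, Y, W, S]
Visit X; enqueue R → queue [M, Y, W, S, R]
Visit M; enqueue N → queue [Y, W, S, R, N]
Visit Y → queue [W, S, R, N]
Visit W; enqueue P, T → queue [S, R, N, P, T]
Visit S; enqueue Q → queue [R, N, P, T, Q]
Visit R → queue [N, P, T, Q]
Visit N → queue [P, T, Q]
Visit P → queue [T, Q]
Visit T → queue [Q]
Visit Q → queue []

U → V → O → X → M → Y → W → S → R → N → P → T → Q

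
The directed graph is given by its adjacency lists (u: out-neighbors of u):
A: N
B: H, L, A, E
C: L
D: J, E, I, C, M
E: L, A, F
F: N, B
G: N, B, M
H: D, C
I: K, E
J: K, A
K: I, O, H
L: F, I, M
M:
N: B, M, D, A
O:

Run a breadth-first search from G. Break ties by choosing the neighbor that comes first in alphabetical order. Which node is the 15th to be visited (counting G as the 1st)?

Visit G; enqueue B, M, N → queue [B, M, N]
Visit B; enqueue A, E, H, L → queue [M, N, A, E, H, L]
Visit M → queue [N, A, E, H, L]
Visit N; enqueue D → queue [A, E, H, L, D]
Visit A → queue [E, H, L, D]
Visit E; enqueue F → queue [H, L, D, F]
Visit H; enqueue C → queue [L, D, F, C]
Visit L; enqueue I → queue [D, F, C, I]
Visit D; enqueue J → queue [F, C, I, J]
Visit F → queue [C, I, J]
Visit C → queue [I, J]
Visit I; enqueue K → queue [J, K]
Visit J → queue [K]
Visit K; enqueue O → queue [O]
Visit O → queue []

Visit order: G, B, M, N, A, E, H, L, D, F, C, I, J, K, O

O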